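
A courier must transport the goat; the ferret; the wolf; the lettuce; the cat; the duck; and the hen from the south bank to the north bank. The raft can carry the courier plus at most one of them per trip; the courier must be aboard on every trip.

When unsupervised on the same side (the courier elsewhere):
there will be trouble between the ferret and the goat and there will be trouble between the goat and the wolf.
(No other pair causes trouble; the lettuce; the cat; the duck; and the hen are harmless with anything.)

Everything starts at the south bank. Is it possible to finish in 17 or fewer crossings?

Yes

Yes — this plan uses 15 crossings (≤ 17):
1. Courier goes to the north bank with the goat.  [the south bank: the cat, the duck, the ferret, the hen, the lettuce, the wolf | the north bank: the goat]
2. Courier goes back to the south bank alone.  [the south bank: the cat, the duck, the ferret, the hen, the lettuce, the wolf | the north bank: the goat]
3. Courier goes to the north bank with the ferret.  [the south bank: the cat, the duck, the hen, the lettuce, the wolf | the north bank: the ferret, the goat]
4. Courier goes back to the south bank with the goat.  [the south bank: the cat, the duck, the goat, the hen, the lettuce, the wolf | the north bank: the ferret]
5. Courier goes to the north bank with the wolf.  [the south bank: the cat, the duck, the goat, the hen, the lettuce | the north bank: the ferret, the wolf]
6. Courier goes back to the south bank alone.  [the south bank: the cat, the duck, the goat, the hen, the lettuce | the north bank: the ferret, the wolf]
7. Courier goes to the north bank with the lettuce.  [the south bank: the cat, the duck, the goat, the hen | the north bank: the ferret, the lettuce, the wolf]
8. Courier goes back to the south bank alone.  [the south bank: the cat, the duck, the goat, the hen | the north bank: the ferret, the lettuce, the wolf]
9. Courier goes to the north bank with the cat.  [the south bank: the duck, the goat, the hen | the north bank: the cat, the ferret, the lettuce, the wolf]
10. Courier goes back to the south bank alone.  [the south bank: the duck, the goat, the hen | the north bank: the cat, the ferret, the lettuce, the wolf]
11. Courier goes to the north bank with the duck.  [the south bank: the goat, the hen | the north bank: the cat, the duck, the ferret, the lettuce, the wolf]
12. Courier goes back to the south bank alone.  [the south bank: the goat, the hen | the north bank: the cat, the duck, the ferret, the lettuce, the wolf]
13. Courier goes to the north bank with the hen.  [the south bank: the goat | the north bank: the cat, the duck, the ferret, the hen, the lettuce, the wolf]
14. Courier goes back to the south bank alone.  [the south bank: the goat | the north bank: the cat, the duck, the ferret, the hen, the lettuce, the wolf]
15. Courier goes to the north bank with the goat.  [the south bank: — | the north bank: the cat, the duck, the ferret, the goat, the hen, the lettuce, the wolf]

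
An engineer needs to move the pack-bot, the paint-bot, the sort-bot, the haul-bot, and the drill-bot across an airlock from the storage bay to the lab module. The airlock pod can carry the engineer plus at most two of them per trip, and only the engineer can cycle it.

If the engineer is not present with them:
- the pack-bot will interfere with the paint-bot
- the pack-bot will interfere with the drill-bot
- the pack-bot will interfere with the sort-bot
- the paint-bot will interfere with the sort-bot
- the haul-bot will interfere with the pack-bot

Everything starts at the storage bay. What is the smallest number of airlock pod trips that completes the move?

Counting alone: the engineer can take at most 2 across per trip to the lab module, so moving all 5 needs at least 3 loaded trips out, with a return between consecutive ones — at least 5 crossings.
The safety rule pushes this higher. Following every safe sequence of crossings, the most of the 5 that can be at the lab module as the airlock pod arrives there on crossing 5 is 4 — never all 5.
So no plan with fewer than 7 crossings exists, and this one achieves 7:
1. Engineer goes to the lab module with the pack-bot and the paint-bot.
2. Engineer goes back to the storage bay with the pack-bot.
3. Engineer goes to the lab module with the haul-bot and the pack-bot.
4. Engineer goes back to the storage bay with the pack-bot.
5. Engineer goes to the lab module with the drill-bot and the pack-bot.
6. Engineer goes back to the storage bay with the pack-bot.
7. Engineer goes to the lab module with the pack-bot and the sort-bot.

7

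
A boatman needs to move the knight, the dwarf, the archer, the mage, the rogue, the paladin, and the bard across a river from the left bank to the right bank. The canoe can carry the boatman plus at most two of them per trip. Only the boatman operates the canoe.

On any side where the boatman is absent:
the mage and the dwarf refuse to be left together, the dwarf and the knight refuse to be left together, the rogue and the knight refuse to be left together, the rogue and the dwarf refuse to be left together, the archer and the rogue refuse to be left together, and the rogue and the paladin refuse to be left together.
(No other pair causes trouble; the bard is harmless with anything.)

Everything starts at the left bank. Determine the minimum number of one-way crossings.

11

Counting alone: the boatman can take at most 2 across per trip to the right bank, so moving all 7 needs at least 4 loaded trips out, with a return between consecutive ones — at least 7 crossings.
The safety rule pushes this higher. Following every safe sequence of crossings, the most of the 7 that can be at the right bank as the canoe arrives there on crossings 7, 9 is 5, 6 respectively — never all 7.
So no plan with fewer than 11 crossings exists, and this one achieves 11:
1. Boatman goes to the right bank with the dwarf and the rogue.  [the left bank: the archer, the bard, the knight, the mage, the paladin | the right bank: the dwarf, the rogue]
2. Boatman goes back to the left bank with the dwarf.  [the left bank: the archer, the bard, the dwarf, the knight, the mage, the paladin | the right bank: the rogue]
3. Boatman goes to the right bank with the knight and the mage.  [the left bank: the archer, the bard, the dwarf, the paladin | the right bank: the knight, the mage, the rogue]
4. Boatman goes back to the left bank with the knight.  [the left bank: the archer, the bard, the dwarf, the knight, the paladin | the right bank: the mage, the rogue]
5. Boatman goes to the right bank with the archer and the knight.  [the left bank: the bard, the dwarf, the paladin | the right bank: the archer, the knight, the mage, the rogue]
6. Boatman goes back to the left bank with the rogue.  [the left bank: the bard, the dwarf, the paladin, the rogue | the right bank: the archer, the knight, the mage]
7. Boatman goes to the right bank with the dwarf and the paladin.  [the left bank: the bard, the rogue | the right bank: the archer, the dwarf, the knight, the mage, the paladin]
8. Boatman goes back to the left bank with the dwarf.  [the left bank: the bard, the dwarf, the rogue | the right bank: the archer, the knight, the mage, the paladin]
9. Boatman goes to the right bank with the bard and the dwarf.  [the left bank: the rogue | the right bank: the archer, the bard, the dwarf, the knight, the mage, the paladin]
10. Boatman goes back to the left bank with the dwarf.  [the left bank: the dwarf, the rogue | the right bank: the archer, the bard, the knight, the mage, the paladin]
11. Boatman goes to the right bank with the dwarf and the rogue.  [the left bank: — | the right bank: the archer, the bard, the dwarf, the knight, the mage, the paladin, the rogue]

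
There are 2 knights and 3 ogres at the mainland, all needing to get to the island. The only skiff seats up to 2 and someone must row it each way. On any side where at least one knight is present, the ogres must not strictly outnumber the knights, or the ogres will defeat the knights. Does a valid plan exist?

No

The ogres already outnumber the knights at the mainland before anyone moves, so the starting position itself is disallowed.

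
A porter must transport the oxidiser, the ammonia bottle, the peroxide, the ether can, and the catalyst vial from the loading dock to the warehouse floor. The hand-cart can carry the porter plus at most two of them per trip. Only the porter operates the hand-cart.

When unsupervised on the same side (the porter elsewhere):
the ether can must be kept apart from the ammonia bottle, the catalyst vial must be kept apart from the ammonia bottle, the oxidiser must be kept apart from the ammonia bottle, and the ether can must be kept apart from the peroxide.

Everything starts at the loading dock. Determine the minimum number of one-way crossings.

5

Counting alone: the porter can take at most 2 across per trip to the warehouse floor, so moving all 5 needs at least 3 loaded trips out, with a return between consecutive ones — at least 5 crossings.
The plan below uses exactly 5 crossings, so it is optimal:
1. Porter goes to the warehouse floor with the ammonia bottle and the peroxide.  [the loading dock: the catalyst vial, the ether can, the oxidiser | the warehouse floor: the ammonia bottle, the peroxide]
2. Porter goes back to the loading dock alone.  [the loading dock: the catalyst vial, the ether can, the oxidiser | the warehouse floor: the ammonia bottle, the peroxide]
3. Porter goes to the warehouse floor with the catalyst vial and the oxidiser.  [the loading dock: the ether can | the warehouse floor: the ammonia bottle, the catalyst vial, the oxidiser, the peroxide]
4. Porter goes back to the loading dock with the ammonia bottle.  [the loading dock: the ammonia bottle, the ether can | the warehouse floor: the catalyst vial, the oxidiser, the peroxide]
5. Porter goes to the warehouse floor with the ammonia bottle and the ether can.  [the loading dock: — | the warehouse floor: the ammonia bottle, the catalyst vial, the ether can, the oxidiser, the peroxide]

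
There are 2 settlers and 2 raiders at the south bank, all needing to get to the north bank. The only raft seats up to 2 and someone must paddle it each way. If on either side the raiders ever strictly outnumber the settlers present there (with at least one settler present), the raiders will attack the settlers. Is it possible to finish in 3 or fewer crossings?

Counting alone: each trip to the north bank takes at most 2 across and each return brings at least 1 back, so after t trips out (and t−1 returns) at most 2t − (t−1) of the 4 are across; that first reaches 4 at t = 3, so at least 5 crossings are needed.
Since 3 < 5, 3 crossings cannot be enough. (The shortest complete plan in fact takes 5:)
1. 2 raiders → the north bank.  (the south bank: 2S 0R; the north bank: 0S 2R)
2. 1 raider ← the south bank.  (the south bank: 2S 1R; the north bank: 0S 1R)
3. 2 settlers → the north bank.  (the south bank: 0S 1R; the north bank: 2S 1R)
4. 1 raider ← the south bank.  (the south bank: 0S 2R; the north bank: 2S 0R)
5. 2 raiders → the north bank.  (the south bank: 0S 0R; the north bank: 2S 2R)

No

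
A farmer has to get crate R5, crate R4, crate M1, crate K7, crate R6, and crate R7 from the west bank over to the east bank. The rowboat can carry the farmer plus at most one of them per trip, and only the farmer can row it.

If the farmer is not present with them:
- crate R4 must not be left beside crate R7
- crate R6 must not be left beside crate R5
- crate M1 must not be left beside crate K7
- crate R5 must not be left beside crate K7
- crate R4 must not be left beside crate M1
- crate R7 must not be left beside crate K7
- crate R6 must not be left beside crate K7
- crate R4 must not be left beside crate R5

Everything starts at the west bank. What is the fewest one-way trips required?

impossible

Whatever the first load, the items left behind include a forbidden pair without the farmer. No opening move is safe, so no plan exists.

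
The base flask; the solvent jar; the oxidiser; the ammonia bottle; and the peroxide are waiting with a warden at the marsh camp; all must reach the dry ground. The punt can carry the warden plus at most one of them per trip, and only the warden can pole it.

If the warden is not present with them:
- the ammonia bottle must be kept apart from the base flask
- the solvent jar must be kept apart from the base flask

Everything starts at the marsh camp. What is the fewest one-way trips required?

11

Counting alone: the warden can take at most 1 across per trip to the dry ground, so moving all 5 needs at least 5 loaded trips out, with a return between consecutive ones — at least 9 crossings.
The safety rule pushes this higher. Following every safe sequence of crossings, the most of the 5 that can be at the dry ground as the punt arrives there on crossing 9 is 4 — never all 5.
So no plan with fewer than 11 crossings exists, and this one achieves 11:
1. Warden goes to the dry ground with the base flask.
2. Warden goes back to the marsh camp alone.
3. Warden goes to the dry ground with the solvent jar.
4. Warden goes back to the marsh camp with the base flask.
5. Warden goes to the dry ground with the ammonia bottle.
6. Warden goes back to the marsh camp alone.
7. Warden goes to the dry ground with the oxidiser.
8. Warden goes back to the marsh camp alone.
9. Warden goes to the dry ground with the peroxide.
10. Warden goes back to the marsh camp alone.
11. Warden goes to the dry ground with the base flask.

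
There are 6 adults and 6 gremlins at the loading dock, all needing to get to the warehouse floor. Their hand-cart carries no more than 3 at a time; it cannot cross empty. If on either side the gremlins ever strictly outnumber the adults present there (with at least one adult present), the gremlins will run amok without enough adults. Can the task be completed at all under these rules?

Following every safe sequence of crossings from the start, the most of the 12 that can be at the warehouse floor as the hand-cart arrives there on crossings 1, 3, 5 is 3, 5, 6 respectively; the best ever achieved is 6 of 12.
From crossing 7 on, no configuration arises that was not already reachable earlier: only 17 distinct safe configurations (who is on which side, and where the hand-cart is) can ever be reached, none of them has everyone across, and every continuation just revisits them. They are: 0 adults + 0 gremlins across (hand-cart back at the start); 0 adults + 1 gremlin across (hand-cart there); 0 adults + 1 gremlin across (hand-cart back at the start); 0 adults + 2 gremlins across (hand-cart there); 0 adults + 2 gremlins across (hand-cart back at the start); 0 adults + 3 gremlins across (hand-cart there); 0 adults + 3 gremlins across (hand-cart back at the start); 0 adults + 4 gremlins across (hand-cart there); 0 adults + 4 gremlins across (hand-cart back at the start); 0 adults + 5 gremlins across (hand-cart there); 0 adults + 5 gremlins across (hand-cart back at the start); 0 adults + 6 gremlins across (hand-cart there); 1 adult + 1 gremlin across (hand-cart there); 1 adult + 1 gremlin across (hand-cart back at the start); 2 adults + 2 gremlins across (hand-cart there); 2 adults + 2 gremlins across (hand-cart back at the start); 3 adults + 3 gremlins across (hand-cart there). So no valid plan exists.

No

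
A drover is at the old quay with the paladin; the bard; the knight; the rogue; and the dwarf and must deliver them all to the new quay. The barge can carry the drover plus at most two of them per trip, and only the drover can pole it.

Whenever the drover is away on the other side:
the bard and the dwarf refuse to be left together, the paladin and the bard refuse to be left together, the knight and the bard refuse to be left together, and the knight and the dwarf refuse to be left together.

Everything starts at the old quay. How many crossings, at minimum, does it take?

Counting alone: the drover can take at most 2 across per trip to the new quay, so moving all 5 needs at least 3 loaded trips out, with a return between consecutive ones — at least 5 crossings.
The safety rule pushes this higher. Following every safe sequence of crossings, the most of the 5 that can be at the new quay as the barge arrives there on crossing 5 is 4 — never all 5.
So no plan with fewer than 7 crossings exists, and this one achieves 7:
1. Drover goes to the new quay with the bard and the knight.  [the old quay: the dwarf, the paladin, the rogue | the new quay: the bard, the knight]
2. Drover goes back to the old quay with the bard.  [the old quay: the bard, the dwarf, the paladin, the rogue | the new quay: the knight]
3. Drover goes to the new quay with the bard and the paladin.  [the old quay: the dwarf, the rogue | the new quay: the bard, the knight, the paladin]
4. Drover goes back to the old quay with the bard.  [the old quay: the bard, the dwarf, the rogue | the new quay: the knight, the paladin]
5. Drover goes to the new quay with the bard and the rogue.  [the old quay: the dwarf | the new quay: the bard, the knight, the paladin, the rogue]
6. Drover goes back to the old quay with the bard.  [the old quay: the bard, the dwarf | the new quay: the knight, the paladin, the rogue]
7. Drover goes to the new quay with the bard and the dwarf.  [the old quay: — | the new quay: the bard, the dwarf, the knight, the paladin, the rogue]

7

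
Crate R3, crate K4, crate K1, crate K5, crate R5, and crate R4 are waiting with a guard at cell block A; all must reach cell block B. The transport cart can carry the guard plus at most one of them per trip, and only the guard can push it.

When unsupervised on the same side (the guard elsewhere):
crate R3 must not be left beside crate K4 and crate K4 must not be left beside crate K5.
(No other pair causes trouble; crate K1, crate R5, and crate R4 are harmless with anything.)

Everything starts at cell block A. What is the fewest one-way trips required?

13

Counting alone: the guard can take at most 1 across per trip to cell block B, so moving all 6 needs at least 6 loaded trips out, with a return between consecutive ones — at least 11 crossings.
The safety rule pushes this higher. Following every safe sequence of crossings, the most of the 6 that can be at cell block B as the transport cart arrives there on crossing 11 is 5 — never all 6.
So no plan with fewer than 13 crossings exists, and this one achieves 13:
1. Guard goes to cell block B with crate K4.  [cell block A: crate K1, crate K5, crate R3, crate R4, crate R5 | cell block B: crate K4]
2. Guard goes back to cell block A alone.  [cell block A: crate K1, crate K5, crate R3, crate R4, crate R5 | cell block B: crate K4]
3. Guard goes to cell block B with crate R3.  [cell block A: crate K1, crate K5, crate R4, crate R5 | cell block B: crate K4, crate R3]
4. Guard goes back to cell block A with crate K4.  [cell block A: crate K1, crate K4, crate K5, crate R4, crate R5 | cell block B: crate R3]
5. Guard goes to cell block B with crate K5.  [cell block A: crate K1, crate K4, crate R4, crate R5 | cell block B: crate K5, crate R3]
6. Guard goes back to cell block A alone.  [cell block A: crate K1, crate K4, crate R4, crate R5 | cell block B: crate K5, crate R3]
7. Guard goes to cell block B with crate K1.  [cell block A: crate K4, crate R4, crate R5 | cell block B: crate K1, crate K5, crate R3]
8. Guard goes back to cell block A alone.  [cell block A: crate K4, crate R4, crate R5 | cell block B: crate K1, crate K5, crate R3]
9. Guard goes to cell block B with crate R5.  [cell block A: crate K4, crate R4 | cell block B: crate K1, crate K5, crate R3, crate R5]
10. Guard goes back to cell block A alone.  [cell block A: crate K4, crate R4 | cell block B: crate K1, crate K5, crate R3, crate R5]
11. Guard goes to cell block B with crate R4.  [cell block A: crate K4 | cell block B: crate K1, crate K5, crate R3, crate R4, crate R5]
12. Guard goes back to cell block A alone.  [cell block A: crate K4 | cell block B: crate K1, crate K5, crate R3, crate R4, crate R5]
13. Guard goes to cell block B with crate K4.  [cell block A: — | cell block B: crate K1, crate K4, crate K5, crate R3, crate R4, crate R5]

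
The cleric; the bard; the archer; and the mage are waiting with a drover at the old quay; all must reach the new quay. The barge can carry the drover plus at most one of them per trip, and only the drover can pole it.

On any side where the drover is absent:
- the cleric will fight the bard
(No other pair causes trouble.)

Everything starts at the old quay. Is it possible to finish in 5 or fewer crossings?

No

Counting alone: the drover can take at most 1 across per trip to the new quay, so moving all 4 needs at least 4 loaded trips out, with a return between consecutive ones — at least 7 crossings.
Since 5 < 7, 5 crossings cannot be enough. (The shortest complete plan in fact takes 7:)
1. Drover goes to the new quay with the cleric.  [the old quay: the archer, the bard, the mage | the new quay: the cleric]
2. Drover goes back to the old quay alone.  [the old quay: the archer, the bard, the mage | the new quay: the cleric]
3. Drover goes to the new quay with the archer.  [the old quay: the bard, the mage | the new quay: the archer, the cleric]
4. Drover goes back to the old quay alone.  [the old quay: the bard, the mage | the new quay: the archer, the cleric]
5. Drover goes to the new quay with the mage.  [the old quay: the bard | the new quay: the archer, the cleric, the mage]
6. Drover goes back to the old quay alone.  [the old quay: the bard | the new quay: the archer, the cleric, the mage]
7. Drover goes to the new quay with the bard.  [the old quay: — | the new quay: the archer, the bard, the cleric, the mage]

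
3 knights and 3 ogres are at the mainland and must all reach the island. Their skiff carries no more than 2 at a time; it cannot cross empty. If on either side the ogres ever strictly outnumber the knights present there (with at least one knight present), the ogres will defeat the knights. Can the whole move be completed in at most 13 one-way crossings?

Yes — this plan uses 11 crossings (≤ 13):
1. 2 ogres → the island.  (the mainland: 3K 1O; the island: 0K 2O)
2. 1 ogre ← the mainland.  (the mainland: 3K 2O; the island: 0K 1O)
3. 2 ogres → the island.  (the mainland: 3K 0O; the island: 0K 3O)
4. 1 ogre ← the mainland.  (the mainland: 3K 1O; the island: 0K 2O)
5. 2 knights → the island.  (the mainland: 1K 1O; the island: 2K 2O)
6. 1 knight and 1 ogre ← the mainland.  (the mainland: 2K 2O; the island: 1K 1O)
7. 2 knights → the island.  (the mainland: 0K 2O; the island: 3K 1O)
8. 1 ogre ← the mainland.  (the mainland: 0K 3O; the island: 3K 0O)
9. 2 ogres → the island.  (the mainland: 0K 1O; the island: 3K 2O)
10. 1 ogre ← the mainland.  (the mainland: 0K 2O; the island: 3K 1O)
11. 2 ogres → the island.  (the mainland: 0K 0O; the island: 3K 3O)

Yes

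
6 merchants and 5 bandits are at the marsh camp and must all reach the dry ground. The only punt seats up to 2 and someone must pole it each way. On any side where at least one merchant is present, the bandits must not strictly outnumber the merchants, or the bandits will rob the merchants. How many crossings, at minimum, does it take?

19

Counting alone: each trip to the dry ground takes at most 2 across and each return brings at least 1 back, so after t trips out (and t−1 returns) at most 2t − (t−1) of the 11 are across; that first reaches 11 at t = 10, so at least 19 crossings are needed.
The plan below uses exactly 19 crossings, so it is optimal:
1. 2 bandits → the dry ground.  (the marsh camp: 6M 3B; the dry ground: 0M 2B)
2. 1 bandit ← the marsh camp.  (the marsh camp: 6M 4B; the dry ground: 0M 1B)
3. 2 bandits → the dry ground.  (the marsh camp: 6M 2B; the dry ground: 0M 3B)
4. 1 bandit ← the marsh camp.  (the marsh camp: 6M 3B; the dry ground: 0M 2B)
5. 2 merchants → the dry ground.  (the marsh camp: 4M 3B; the dry ground: 2M 2B)
6. 1 bandit ← the marsh camp.  (the marsh camp: 4M 4B; the dry ground: 2M 1B)
7. 1 merchant and 1 bandit → the dry ground.  (the marsh camp: 3M 3B; the dry ground: 3M 2B)
8. 1 merchant ← the marsh camp.  (the marsh camp: 4M 3B; the dry ground: 2M 2B)
9. 1 merchant and 1 bandit → the dry ground.  (the marsh camp: 3M 2B; the dry ground: 3M 3B)
10. 1 bandit ← the marsh camp.  (the marsh camp: 3M 3B; the dry ground: 3M 2B)
11. 1 merchant and 1 bandit → the dry ground.  (the marsh camp: 2M 2B; the dry ground: 4M 3B)
12. 1 merchant ← the marsh camp.  (the marsh camp: 3M 2B; the dry ground: 3M 3B)
13. 1 merchant and 1 bandit → the dry ground.  (the marsh camp: 2M 1B; the dry ground: 4M 4B)
14. 1 bandit ← the marsh camp.  (the marsh camp: 2M 2B; the dry ground: 4M 3B)
15. 1 merchant and 1 bandit → the dry ground.  (the marsh camp: 1M 1B; the dry ground: 5M 4B)
16. 1 merchant ← the marsh camp.  (the marsh camp: 2M 1B; the dry ground: 4M 4B)
17. 1 merchant and 1 bandit → the dry ground.  (the marsh camp: 1M 0B; the dry ground: 5M 5B)
18. 1 bandit ← the marsh camp.  (the marsh camp: 1M 1B; the dry ground: 5M 4B)
19. 1 merchant and 1 bandit → the dry ground.  (the marsh camp: 0M 0B; the dry ground: 6M 5B)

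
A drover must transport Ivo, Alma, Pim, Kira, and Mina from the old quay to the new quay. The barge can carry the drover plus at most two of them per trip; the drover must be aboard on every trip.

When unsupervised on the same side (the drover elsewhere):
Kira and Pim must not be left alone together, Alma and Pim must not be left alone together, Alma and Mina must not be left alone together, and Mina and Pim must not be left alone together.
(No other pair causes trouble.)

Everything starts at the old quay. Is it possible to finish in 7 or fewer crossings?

Yes — this plan uses 7 crossings (≤ 7):
1. Drover goes to the new quay with Alma and Pim.
2. Drover goes back to the old quay with Alma.
3. Drover goes to the new quay with Alma and Ivo.
4. Drover goes back to the old quay with Alma.
5. Drover goes to the new quay with Alma and Kira.
6. Drover goes back to the old quay with Pim.
7. Drover goes to the new quay with Mina and Pim.

Yes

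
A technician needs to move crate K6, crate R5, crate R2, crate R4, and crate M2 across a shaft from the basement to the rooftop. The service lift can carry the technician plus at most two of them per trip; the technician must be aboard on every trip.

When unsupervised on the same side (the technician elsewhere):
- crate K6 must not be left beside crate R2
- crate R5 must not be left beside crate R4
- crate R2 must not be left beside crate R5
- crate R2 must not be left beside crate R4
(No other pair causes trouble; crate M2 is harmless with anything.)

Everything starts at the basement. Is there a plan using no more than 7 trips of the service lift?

Yes — this plan uses 7 crossings (≤ 7):
1. Technician goes to the rooftop with crate R2 and crate R5.
2. Technician goes back to the basement with crate R5.
3. Technician goes to the rooftop with crate K6 and crate R5.
4. Technician goes back to the basement with crate R2.
5. Technician goes to the rooftop with crate M2 and crate R2.
6. Technician goes back to the basement with crate R2.
7. Technician goes to the rooftop with crate R2 and crate R4.

Yes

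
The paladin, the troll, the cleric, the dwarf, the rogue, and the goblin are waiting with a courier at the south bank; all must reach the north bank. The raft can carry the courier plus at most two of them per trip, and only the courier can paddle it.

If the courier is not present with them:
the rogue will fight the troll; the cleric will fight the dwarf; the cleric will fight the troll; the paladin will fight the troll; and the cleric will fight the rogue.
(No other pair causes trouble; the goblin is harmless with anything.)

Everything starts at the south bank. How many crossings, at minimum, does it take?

9

Counting alone: the courier can take at most 2 across per trip to the north bank, so moving all 6 needs at least 3 loaded trips out, with a return between consecutive ones — at least 5 crossings.
The safety rule pushes this higher. Following every safe sequence of crossings, the most of the 6 that can be at the north bank as the raft arrives there on crossings 5, 7 is 4, 5 respectively — never all 6.
So no plan with fewer than 9 crossings exists, and this one achieves 9:
1. Courier goes to the north bank with the cleric and the troll.
2. Courier goes back to the south bank with the troll.
3. Courier goes to the north bank with the paladin and the troll.
4. Courier goes back to the south bank with the troll.
5. Courier goes to the north bank with the goblin and the troll.
6. Courier goes back to the south bank with the troll.
7. Courier goes to the north bank with the dwarf and the rogue.
8. Courier goes back to the south bank with the cleric.
9. Courier goes to the north bank with the cleric and the troll.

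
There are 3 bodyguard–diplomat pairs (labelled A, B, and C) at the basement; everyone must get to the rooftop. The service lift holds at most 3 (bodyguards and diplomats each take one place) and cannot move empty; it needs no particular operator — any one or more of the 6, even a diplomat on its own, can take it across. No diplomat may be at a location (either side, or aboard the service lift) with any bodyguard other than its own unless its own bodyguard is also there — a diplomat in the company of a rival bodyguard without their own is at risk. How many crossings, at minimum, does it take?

Counting alone: each trip to the rooftop takes at most 3 across and each return brings at least 1 back, so after t trips out (and t−1 returns) at most 3t − (t−1) of the 6 are across; that first reaches 6 at t = 3, so at least 5 crossings are needed.
The plan below uses exactly 5 crossings, so it is optimal:
1. bodyguard A and diplomat A cross → the rooftop.
2. bodyguard A crosses ← the basement.
3. bodyguard A, bodyguard B, and bodyguard C cross → the rooftop.
4. diplomat A crosses ← the basement.
5. diplomat A, diplomat B, and diplomat C cross → the rooftop.

5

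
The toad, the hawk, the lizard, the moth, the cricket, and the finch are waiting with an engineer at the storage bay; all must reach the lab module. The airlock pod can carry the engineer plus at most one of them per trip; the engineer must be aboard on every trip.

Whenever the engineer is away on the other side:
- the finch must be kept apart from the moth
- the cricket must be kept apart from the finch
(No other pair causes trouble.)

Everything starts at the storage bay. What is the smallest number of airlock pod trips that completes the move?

Counting alone: the engineer can take at most 1 across per trip to the lab module, so moving all 6 needs at least 6 loaded trips out, with a return between consecutive ones — at least 11 crossings.
The safety rule pushes this higher. Following every safe sequence of crossings, the most of the 6 that can be at the lab module as the airlock pod arrives there on crossing 11 is 5 — never all 6.
So no plan with fewer than 13 crossings exists, and this one achieves 13:
1. Engineer goes to the lab module with the finch.  [the storage bay: the cricket, the hawk, the lizard, the moth, the toad | the lab module: the finch]
2. Engineer goes back to the storage bay alone.  [the storage bay: the cricket, the hawk, the lizard, the moth, the toad | the lab module: the finch]
3. Engineer goes to the lab module with the toad.  [the storage bay: the cricket, the hawk, the lizard, the moth | the lab module: the finch, the toad]
4. Engineer goes back to the storage bay alone.  [the storage bay: the cricket, the hawk, the lizard, the moth | the lab module: the finch, the toad]
5. Engineer goes to the lab module with the hawk.  [the storage bay: the cricket, the lizard, the moth | the lab module: the finch, the hawk, the toad]
6. Engineer goes back to the storage bay alone.  [the storage bay: the cricket, the lizard, the moth | the lab module: the finch, the hawk, the toad]
7. Engineer goes to the lab module with the lizard.  [the storage bay: the cricket, the moth | the lab module: the finch, the hawk, the lizard, the toad]
8. Engineer goes back to the storage bay alone.  [the storage bay: the cricket, the moth | the lab module: the finch, the hawk, the lizard, the toad]
9. Engineer goes to the lab module with the moth.  [the storage bay: the cricket | the lab module: the finch, the hawk, the lizard, the moth, the toad]
10. Engineer goes back to the storage bay with the finch.  [the storage bay: the cricket, the finch | the lab module: the hawk, the lizard, the moth, the toad]
11. Engineer goes to the lab module with the cricket.  [the storage bay: the finch | the lab module: the cricket, the hawk, the lizard, the moth, the toad]
12. Engineer goes back to the storage bay alone.  [the storage bay: the finch | the lab module: the cricket, the hawk, the lizard, the moth, the toad]
13. Engineer goes to the lab module with the finch.  [the storage bay: — | the lab module: the cricket, the finch, the hawk, the lizard, the moth, the toad]

13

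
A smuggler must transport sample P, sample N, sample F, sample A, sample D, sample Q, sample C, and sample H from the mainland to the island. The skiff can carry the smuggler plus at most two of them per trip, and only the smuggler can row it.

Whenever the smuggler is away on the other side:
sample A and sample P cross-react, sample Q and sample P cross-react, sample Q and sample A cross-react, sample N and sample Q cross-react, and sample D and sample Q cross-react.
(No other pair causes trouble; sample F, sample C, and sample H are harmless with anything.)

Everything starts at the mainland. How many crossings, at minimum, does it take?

Counting alone: the smuggler can take at most 2 across per trip to the island, so moving all 8 needs at least 4 loaded trips out, with a return between consecutive ones — at least 7 crossings.
The safety rule pushes this higher. Following every safe sequence of crossings, the most of the 8 that can be at the island as the skiff arrives there on crossings 7, 9, 11 is 5, 6, 7 respectively — never all 8.
So no plan with fewer than 13 crossings exists, and this one achieves 13:
1. Smuggler goes to the island with sample P and sample Q.  [the mainland: sample A, sample C, sample D, sample F, sample H, sample N | the island: sample P, sample Q]
2. Smuggler goes back to the mainland with sample P.  [the mainland: sample A, sample C, sample D, sample F, sample H, sample N, sample P | the island: sample Q]
3. Smuggler goes to the island with sample N and sample P.  [the mainland: sample A, sample C, sample D, sample F, sample H | the island: sample N, sample P, sample Q]
4. Smuggler goes back to the mainland with sample Q.  [the mainland: sample A, sample C, sample D, sample F, sample H, sample Q | the island: sample N, sample P]
5. Smuggler goes to the island with sample F and sample Q.  [the mainland: sample A, sample C, sample D, sample H | the island: sample F, sample N, sample P, sample Q]
6. Smuggler goes back to the mainland with sample Q.  [the mainland: sample A, sample C, sample D, sample H, sample Q | the island: sample F, sample N, sample P]
7. Smuggler goes to the island with sample A and sample D.  [the mainland: sample C, sample H, sample Q | the island: sample A, sample D, sample F, sample N, sample P]
8. Smuggler goes back to the mainland with sample P.  [the mainland: sample C, sample H, sample P, sample Q | the island: sample A, sample D, sample F, sample N]
9. Smuggler goes to the island with sample C and sample P.  [the mainland: sample H, sample Q | the island: sample A, sample C, sample D, sample F, sample N, sample P]
10. Smuggler goes back to the mainland with sample P.  [the mainland: sample H, sample P, sample Q | the island: sample A, sample C, sample D, sample F, sample N]
11. Smuggler goes to the island with sample H and sample P.  [the mainland: sample Q | the island: sample A, sample C, sample D, sample F, sample H, sample N, sample P]
12. Smuggler goes back to the mainland with sample P.  [the mainland: sample P, sample Q | the island: sample A, sample C, sample D, sample F, sample H, sample N]
13. Smuggler goes to the island with sample P and sample Q.  [the mainland: — | the island: sample A, sample C, sample D, sample F, sample H, sample N, sample P, sample Q]

13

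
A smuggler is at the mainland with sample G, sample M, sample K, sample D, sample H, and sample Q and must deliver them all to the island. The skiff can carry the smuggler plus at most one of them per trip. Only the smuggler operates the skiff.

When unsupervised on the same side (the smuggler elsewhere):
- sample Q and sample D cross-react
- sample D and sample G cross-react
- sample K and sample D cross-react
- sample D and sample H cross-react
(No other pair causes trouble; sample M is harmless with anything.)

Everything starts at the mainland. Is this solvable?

Following every safe sequence of crossings from the start, the most of the 6 that can be at the island as the skiff arrives there on crossings 1, 3, 5 is 1, 2, 3 respectively; the best ever achieved is 3 of 6.
From crossing 7 on, no configuration arises that was not already reachable earlier: only 22 distinct safe configurations (who is on which side, and where the skiff is) can ever be reached, none of them has everyone across, and every continuation just revisits them. So no valid plan exists.

No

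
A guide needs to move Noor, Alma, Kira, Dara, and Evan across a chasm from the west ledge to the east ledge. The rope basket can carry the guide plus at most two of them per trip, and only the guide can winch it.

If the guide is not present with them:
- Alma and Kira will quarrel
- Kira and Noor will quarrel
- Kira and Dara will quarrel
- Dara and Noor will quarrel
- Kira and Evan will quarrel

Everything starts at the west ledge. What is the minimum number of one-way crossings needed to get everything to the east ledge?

7

Counting alone: the guide can take at most 2 across per trip to the east ledge, so moving all 5 needs at least 3 loaded trips out, with a return between consecutive ones — at least 5 crossings.
The safety rule pushes this higher. Following every safe sequence of crossings, the most of the 5 that can be at the east ledge as the rope basket arrives there on crossing 5 is 4 — never all 5.
So no plan with fewer than 7 crossings exists, and this one achieves 7:
1. Guide goes to the east ledge with Kira and Noor.  [the west ledge: Alma, Dara, Evan | the east ledge: Kira, Noor]
2. Guide goes back to the west ledge with Noor.  [the west ledge: Alma, Dara, Evan, Noor | the east ledge: Kira]
3. Guide goes to the east ledge with Alma and Noor.  [the west ledge: Dara, Evan | the east ledge: Alma, Kira, Noor]
4. Guide goes back to the west ledge with Kira.  [the west ledge: Dara, Evan, Kira | the east ledge: Alma, Noor]
5. Guide goes to the east ledge with Evan and Kira.  [the west ledge: Dara | the east ledge: Alma, Evan, Kira, Noor]
6. Guide goes back to the west ledge with Kira.  [the west ledge: Dara, Kira | the east ledge: Alma, Evan, Noor]
7. Guide goes to the east ledge with Dara and Kira.  [the west ledge: — | the east ledge: Alma, Dara, Evan, Kira, Noor]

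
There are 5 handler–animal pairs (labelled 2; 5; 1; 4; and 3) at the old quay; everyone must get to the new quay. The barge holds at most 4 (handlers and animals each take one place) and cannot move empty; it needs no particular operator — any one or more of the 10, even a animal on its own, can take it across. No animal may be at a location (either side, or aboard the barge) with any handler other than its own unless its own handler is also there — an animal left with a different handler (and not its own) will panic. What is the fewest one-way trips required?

Counting alone: each trip to the new quay takes at most 4 across and each return brings at least 1 back, so after t trips out (and t−1 returns) at most 4t − (t−1) of the 10 are across; that first reaches 10 at t = 3, so at least 5 crossings are needed.
The safety rule pushes this higher. Following every safe sequence of crossings, the most of the 10 that can be at the new quay as the barge arrives there on crossing 5 is 9 — never all 10.
So no plan with fewer than 7 crossings exists, and this one achieves 7:
1. animal 2 and handler 2 cross → the new quay.
2. handler 2 crosses ← the old quay.
3. animal 1, animal 3, animal 4, and animal 5 cross → the new quay.
4. animal 2 crosses ← the old quay.
5. handler 1, handler 3, handler 4, and handler 5 cross → the new quay.
6. animal 5 and handler 5 cross ← the old quay.
7. animal 2, animal 5, handler 2, and handler 5 cross → the new quay.

7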